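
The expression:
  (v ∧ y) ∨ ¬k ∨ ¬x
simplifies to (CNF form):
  (v ∨ ¬k ∨ ¬x) ∧ (y ∨ ¬k ∨ ¬x)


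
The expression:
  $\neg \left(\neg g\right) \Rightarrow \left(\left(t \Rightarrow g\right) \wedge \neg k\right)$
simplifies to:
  $\neg g \vee \neg k$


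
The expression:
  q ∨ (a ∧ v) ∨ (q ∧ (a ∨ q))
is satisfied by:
  {q: True, v: True, a: True}
  {q: True, v: True, a: False}
  {q: True, a: True, v: False}
  {q: True, a: False, v: False}
  {v: True, a: True, q: False}


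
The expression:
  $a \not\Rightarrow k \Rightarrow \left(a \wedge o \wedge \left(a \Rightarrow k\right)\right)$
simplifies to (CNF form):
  $k \vee \neg a$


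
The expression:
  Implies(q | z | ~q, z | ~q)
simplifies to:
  z | ~q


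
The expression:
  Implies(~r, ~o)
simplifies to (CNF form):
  r | ~o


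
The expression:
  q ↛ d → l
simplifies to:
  d ∨ l ∨ ¬q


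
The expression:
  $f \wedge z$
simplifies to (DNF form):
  $f \wedge z$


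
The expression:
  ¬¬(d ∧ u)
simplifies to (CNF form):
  d ∧ u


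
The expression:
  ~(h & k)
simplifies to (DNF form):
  ~h | ~k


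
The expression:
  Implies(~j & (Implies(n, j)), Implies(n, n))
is always true.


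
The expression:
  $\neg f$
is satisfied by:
  {f: False}


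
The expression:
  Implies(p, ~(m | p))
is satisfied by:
  {p: False}


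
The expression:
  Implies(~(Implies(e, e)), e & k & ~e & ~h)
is always true.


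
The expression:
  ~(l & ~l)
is always true.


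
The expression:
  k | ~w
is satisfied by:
  {k: True, w: False}
  {w: False, k: False}
  {w: True, k: True}


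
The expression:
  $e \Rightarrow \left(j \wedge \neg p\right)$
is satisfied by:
  {j: True, p: False, e: False}
  {p: False, e: False, j: False}
  {j: True, p: True, e: False}
  {p: True, j: False, e: False}
  {e: True, j: True, p: False}


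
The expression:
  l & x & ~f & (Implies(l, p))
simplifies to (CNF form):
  l & p & x & ~f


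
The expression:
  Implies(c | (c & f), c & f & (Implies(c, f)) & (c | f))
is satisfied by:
  {f: True, c: False}
  {c: False, f: False}
  {c: True, f: True}


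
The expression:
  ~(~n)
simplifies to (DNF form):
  n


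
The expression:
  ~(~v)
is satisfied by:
  {v: True}


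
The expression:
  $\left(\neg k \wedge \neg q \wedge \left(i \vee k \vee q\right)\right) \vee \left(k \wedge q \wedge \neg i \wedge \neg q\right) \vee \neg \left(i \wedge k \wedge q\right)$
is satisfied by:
  {k: False, q: False, i: False}
  {i: True, k: False, q: False}
  {q: True, k: False, i: False}
  {i: True, q: True, k: False}
  {k: True, i: False, q: False}
  {i: True, k: True, q: False}
  {q: True, k: True, i: False}


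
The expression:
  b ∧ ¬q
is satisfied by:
  {b: True, q: False}


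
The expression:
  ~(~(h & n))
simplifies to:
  h & n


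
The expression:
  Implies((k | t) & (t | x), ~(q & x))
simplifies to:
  ~q | ~x | (~k & ~t)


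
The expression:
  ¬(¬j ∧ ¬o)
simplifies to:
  j ∨ o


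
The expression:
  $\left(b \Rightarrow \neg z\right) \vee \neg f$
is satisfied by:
  {z: False, b: False, f: False}
  {f: True, z: False, b: False}
  {b: True, z: False, f: False}
  {f: True, b: True, z: False}
  {z: True, f: False, b: False}
  {f: True, z: True, b: False}
  {b: True, z: True, f: False}


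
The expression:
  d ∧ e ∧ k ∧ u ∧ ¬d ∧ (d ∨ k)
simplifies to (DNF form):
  False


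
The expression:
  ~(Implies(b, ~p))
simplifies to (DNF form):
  b & p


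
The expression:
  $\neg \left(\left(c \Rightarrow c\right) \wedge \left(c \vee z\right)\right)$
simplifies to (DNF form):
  $\neg c \wedge \neg z$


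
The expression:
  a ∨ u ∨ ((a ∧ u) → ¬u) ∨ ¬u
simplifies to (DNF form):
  True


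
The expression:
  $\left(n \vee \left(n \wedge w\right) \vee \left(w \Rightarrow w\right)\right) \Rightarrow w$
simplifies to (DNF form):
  $w$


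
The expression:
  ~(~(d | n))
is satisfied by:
  {n: True, d: True}
  {n: True, d: False}
  {d: True, n: False}


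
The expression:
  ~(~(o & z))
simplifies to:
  o & z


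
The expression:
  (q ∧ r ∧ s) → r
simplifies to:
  True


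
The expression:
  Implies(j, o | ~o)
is always true.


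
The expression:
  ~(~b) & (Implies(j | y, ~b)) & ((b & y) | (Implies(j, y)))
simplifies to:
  b & ~j & ~y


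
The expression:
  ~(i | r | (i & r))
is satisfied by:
  {i: False, r: False}


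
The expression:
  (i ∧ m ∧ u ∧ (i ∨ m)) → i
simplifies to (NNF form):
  True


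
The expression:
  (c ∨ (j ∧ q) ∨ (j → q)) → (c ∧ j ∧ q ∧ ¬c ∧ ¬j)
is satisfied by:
  {j: True, q: False, c: False}


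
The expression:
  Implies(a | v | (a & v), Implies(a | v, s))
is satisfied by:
  {s: True, v: False, a: False}
  {a: True, s: True, v: False}
  {s: True, v: True, a: False}
  {a: True, s: True, v: True}
  {a: False, v: False, s: False}


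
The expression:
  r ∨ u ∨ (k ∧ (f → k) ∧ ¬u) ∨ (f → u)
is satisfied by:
  {r: True, k: True, u: True, f: False}
  {r: True, k: True, u: False, f: False}
  {r: True, u: True, k: False, f: False}
  {r: True, u: False, k: False, f: False}
  {k: True, u: True, r: False, f: False}
  {k: True, u: False, r: False, f: False}
  {u: True, r: False, k: False, f: False}
  {u: False, r: False, k: False, f: False}
  {f: True, r: True, k: True, u: True}
  {f: True, r: True, k: True, u: False}
  {f: True, r: True, u: True, k: False}
  {f: True, r: True, u: False, k: False}
  {f: True, k: True, u: True, r: False}
  {f: True, k: True, u: False, r: False}
  {f: True, u: True, k: False, r: False}


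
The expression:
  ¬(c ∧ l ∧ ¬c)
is always true.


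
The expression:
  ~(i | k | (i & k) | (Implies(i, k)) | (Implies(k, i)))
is never true.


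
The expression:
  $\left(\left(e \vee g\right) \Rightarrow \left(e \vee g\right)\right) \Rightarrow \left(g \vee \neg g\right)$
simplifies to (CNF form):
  $\text{True}$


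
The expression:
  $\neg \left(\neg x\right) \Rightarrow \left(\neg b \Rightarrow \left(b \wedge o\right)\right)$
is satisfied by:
  {b: True, x: False}
  {x: False, b: False}
  {x: True, b: True}


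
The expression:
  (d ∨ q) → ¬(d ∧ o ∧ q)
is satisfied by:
  {o: False, q: False, d: False}
  {d: True, o: False, q: False}
  {q: True, o: False, d: False}
  {d: True, q: True, o: False}
  {o: True, d: False, q: False}
  {d: True, o: True, q: False}
  {q: True, o: True, d: False}


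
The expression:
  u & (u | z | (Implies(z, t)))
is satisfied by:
  {u: True}


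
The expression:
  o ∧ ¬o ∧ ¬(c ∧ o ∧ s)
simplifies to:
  False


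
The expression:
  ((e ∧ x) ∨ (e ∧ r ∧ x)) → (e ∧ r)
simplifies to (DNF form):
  r ∨ ¬e ∨ ¬x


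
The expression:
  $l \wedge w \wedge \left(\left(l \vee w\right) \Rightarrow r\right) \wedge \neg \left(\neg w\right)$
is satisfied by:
  {r: True, w: True, l: True}


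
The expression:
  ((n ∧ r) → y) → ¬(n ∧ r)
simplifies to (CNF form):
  ¬n ∨ ¬r ∨ ¬y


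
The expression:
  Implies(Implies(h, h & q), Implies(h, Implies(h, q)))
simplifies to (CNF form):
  True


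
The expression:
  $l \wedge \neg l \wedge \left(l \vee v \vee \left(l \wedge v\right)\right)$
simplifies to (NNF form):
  $\text{False}$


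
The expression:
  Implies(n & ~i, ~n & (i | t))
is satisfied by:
  {i: True, n: False}
  {n: False, i: False}
  {n: True, i: True}


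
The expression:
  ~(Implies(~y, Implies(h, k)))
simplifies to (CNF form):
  h & ~k & ~y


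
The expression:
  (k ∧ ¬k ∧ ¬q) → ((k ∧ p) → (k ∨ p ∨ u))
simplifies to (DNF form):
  True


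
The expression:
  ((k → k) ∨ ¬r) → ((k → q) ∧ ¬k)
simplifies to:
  ¬k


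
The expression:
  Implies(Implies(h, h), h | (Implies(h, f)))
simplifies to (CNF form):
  True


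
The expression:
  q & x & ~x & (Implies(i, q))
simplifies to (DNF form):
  False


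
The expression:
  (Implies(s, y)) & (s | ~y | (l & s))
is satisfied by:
  {y: False, s: False}
  {s: True, y: True}


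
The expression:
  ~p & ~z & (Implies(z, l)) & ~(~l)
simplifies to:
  l & ~p & ~z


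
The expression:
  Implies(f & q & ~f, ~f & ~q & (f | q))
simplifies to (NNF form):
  True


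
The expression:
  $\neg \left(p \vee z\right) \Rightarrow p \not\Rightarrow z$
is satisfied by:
  {z: True, p: True}
  {z: True, p: False}
  {p: True, z: False}


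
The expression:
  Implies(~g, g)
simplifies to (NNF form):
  g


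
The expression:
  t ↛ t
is never true.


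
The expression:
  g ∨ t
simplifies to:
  g ∨ t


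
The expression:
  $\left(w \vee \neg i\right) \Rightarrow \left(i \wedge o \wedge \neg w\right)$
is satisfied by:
  {i: True, w: False}


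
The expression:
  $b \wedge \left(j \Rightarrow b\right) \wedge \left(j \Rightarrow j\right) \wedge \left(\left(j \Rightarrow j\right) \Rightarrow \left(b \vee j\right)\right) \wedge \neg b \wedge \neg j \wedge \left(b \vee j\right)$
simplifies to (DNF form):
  $\text{False}$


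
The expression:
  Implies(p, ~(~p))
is always true.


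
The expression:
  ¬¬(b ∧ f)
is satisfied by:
  {b: True, f: True}


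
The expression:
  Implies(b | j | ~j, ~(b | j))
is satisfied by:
  {j: False, b: False}


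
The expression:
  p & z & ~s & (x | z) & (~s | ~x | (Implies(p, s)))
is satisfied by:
  {z: True, p: True, s: False}


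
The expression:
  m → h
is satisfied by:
  {h: True, m: False}
  {m: False, h: False}
  {m: True, h: True}


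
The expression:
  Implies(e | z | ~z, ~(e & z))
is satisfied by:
  {e: False, z: False}
  {z: True, e: False}
  {e: True, z: False}


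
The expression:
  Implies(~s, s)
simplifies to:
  s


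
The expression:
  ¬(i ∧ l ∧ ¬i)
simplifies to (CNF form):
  True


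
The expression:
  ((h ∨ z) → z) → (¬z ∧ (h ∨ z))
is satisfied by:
  {h: True, z: False}


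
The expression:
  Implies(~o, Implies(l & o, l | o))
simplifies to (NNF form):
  True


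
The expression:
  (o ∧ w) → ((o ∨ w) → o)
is always true.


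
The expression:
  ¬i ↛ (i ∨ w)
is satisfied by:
  {i: False, w: False}


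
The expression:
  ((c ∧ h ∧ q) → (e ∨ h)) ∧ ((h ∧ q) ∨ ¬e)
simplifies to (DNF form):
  (h ∧ q) ∨ ¬e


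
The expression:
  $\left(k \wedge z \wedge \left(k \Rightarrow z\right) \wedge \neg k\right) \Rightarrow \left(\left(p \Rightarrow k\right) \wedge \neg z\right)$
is always true.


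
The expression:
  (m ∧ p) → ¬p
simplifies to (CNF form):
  ¬m ∨ ¬p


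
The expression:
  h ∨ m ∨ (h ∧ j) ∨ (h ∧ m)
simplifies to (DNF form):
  h ∨ m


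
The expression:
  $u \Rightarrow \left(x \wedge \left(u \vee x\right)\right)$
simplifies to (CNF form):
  $x \vee \neg u$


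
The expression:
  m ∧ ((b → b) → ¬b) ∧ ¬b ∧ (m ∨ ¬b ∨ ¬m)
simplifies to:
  m ∧ ¬b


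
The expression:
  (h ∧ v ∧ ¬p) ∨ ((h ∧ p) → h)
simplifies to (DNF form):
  True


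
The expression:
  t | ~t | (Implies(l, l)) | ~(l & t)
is always true.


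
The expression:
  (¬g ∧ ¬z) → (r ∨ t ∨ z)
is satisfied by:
  {r: True, t: True, z: True, g: True}
  {r: True, t: True, z: True, g: False}
  {r: True, t: True, g: True, z: False}
  {r: True, t: True, g: False, z: False}
  {r: True, z: True, g: True, t: False}
  {r: True, z: True, g: False, t: False}
  {r: True, z: False, g: True, t: False}
  {r: True, z: False, g: False, t: False}
  {t: True, z: True, g: True, r: False}
  {t: True, z: True, g: False, r: False}
  {t: True, g: True, z: False, r: False}
  {t: True, g: False, z: False, r: False}
  {z: True, g: True, t: False, r: False}
  {z: True, t: False, g: False, r: False}
  {g: True, t: False, z: False, r: False}


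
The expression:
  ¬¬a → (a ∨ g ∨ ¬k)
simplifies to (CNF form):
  True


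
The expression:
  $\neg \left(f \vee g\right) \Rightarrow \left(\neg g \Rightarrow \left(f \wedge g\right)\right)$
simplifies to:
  $f \vee g$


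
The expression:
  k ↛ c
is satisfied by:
  {k: True, c: False}


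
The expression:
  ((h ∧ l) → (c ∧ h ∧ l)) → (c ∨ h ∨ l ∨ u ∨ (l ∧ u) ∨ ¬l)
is always true.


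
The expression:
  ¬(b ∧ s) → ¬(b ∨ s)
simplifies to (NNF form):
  (b ∧ s) ∨ (¬b ∧ ¬s)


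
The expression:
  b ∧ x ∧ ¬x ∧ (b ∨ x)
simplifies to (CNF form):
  False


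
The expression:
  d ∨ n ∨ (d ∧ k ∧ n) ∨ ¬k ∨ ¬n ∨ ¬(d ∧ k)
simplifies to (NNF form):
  True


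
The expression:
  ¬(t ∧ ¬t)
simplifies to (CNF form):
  True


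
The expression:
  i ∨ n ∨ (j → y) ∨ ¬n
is always true.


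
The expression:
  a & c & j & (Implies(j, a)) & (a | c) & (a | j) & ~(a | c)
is never true.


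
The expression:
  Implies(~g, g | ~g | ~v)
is always true.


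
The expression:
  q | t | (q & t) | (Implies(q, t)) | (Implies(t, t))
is always true.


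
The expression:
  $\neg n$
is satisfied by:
  {n: False}


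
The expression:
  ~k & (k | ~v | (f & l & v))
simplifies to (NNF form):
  ~k & (f | ~v) & (l | ~v)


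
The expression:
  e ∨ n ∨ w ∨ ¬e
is always true.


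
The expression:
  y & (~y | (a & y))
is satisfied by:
  {a: True, y: True}


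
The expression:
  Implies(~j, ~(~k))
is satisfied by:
  {k: True, j: True}
  {k: True, j: False}
  {j: True, k: False}


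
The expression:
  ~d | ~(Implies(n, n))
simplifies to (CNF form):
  ~d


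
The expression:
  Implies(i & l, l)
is always true.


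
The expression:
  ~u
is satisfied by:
  {u: False}


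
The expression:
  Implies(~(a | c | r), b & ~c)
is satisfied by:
  {r: True, a: True, b: True, c: True}
  {r: True, a: True, b: True, c: False}
  {r: True, a: True, c: True, b: False}
  {r: True, a: True, c: False, b: False}
  {r: True, b: True, c: True, a: False}
  {r: True, b: True, c: False, a: False}
  {r: True, b: False, c: True, a: False}
  {r: True, b: False, c: False, a: False}
  {a: True, b: True, c: True, r: False}
  {a: True, b: True, c: False, r: False}
  {a: True, c: True, b: False, r: False}
  {a: True, c: False, b: False, r: False}
  {b: True, c: True, a: False, r: False}
  {b: True, a: False, c: False, r: False}
  {c: True, a: False, b: False, r: False}


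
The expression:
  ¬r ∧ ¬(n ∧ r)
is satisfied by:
  {r: False}


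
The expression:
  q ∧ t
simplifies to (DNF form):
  q ∧ t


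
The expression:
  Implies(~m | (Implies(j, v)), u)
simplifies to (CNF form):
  (j | u) & (m | u) & (u | ~v)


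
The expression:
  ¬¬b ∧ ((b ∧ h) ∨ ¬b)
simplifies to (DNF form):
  b ∧ h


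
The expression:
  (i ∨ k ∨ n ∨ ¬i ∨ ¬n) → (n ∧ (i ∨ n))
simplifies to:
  n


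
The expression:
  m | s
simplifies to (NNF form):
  m | s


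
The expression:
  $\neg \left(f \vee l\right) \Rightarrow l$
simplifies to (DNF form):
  $f \vee l$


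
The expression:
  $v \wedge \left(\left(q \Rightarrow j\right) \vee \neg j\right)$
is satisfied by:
  {v: True}


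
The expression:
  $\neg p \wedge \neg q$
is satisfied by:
  {q: False, p: False}


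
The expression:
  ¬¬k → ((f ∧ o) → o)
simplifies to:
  True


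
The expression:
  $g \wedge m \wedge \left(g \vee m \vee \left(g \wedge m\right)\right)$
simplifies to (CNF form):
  $g \wedge m$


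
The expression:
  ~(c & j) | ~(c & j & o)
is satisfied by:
  {c: False, o: False, j: False}
  {j: True, c: False, o: False}
  {o: True, c: False, j: False}
  {j: True, o: True, c: False}
  {c: True, j: False, o: False}
  {j: True, c: True, o: False}
  {o: True, c: True, j: False}


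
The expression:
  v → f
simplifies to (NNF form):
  f ∨ ¬v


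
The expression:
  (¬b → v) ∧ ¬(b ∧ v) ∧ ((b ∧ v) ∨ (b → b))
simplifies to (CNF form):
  (b ∨ v) ∧ (b ∨ ¬b) ∧ (v ∨ ¬v) ∧ (¬b ∨ ¬v)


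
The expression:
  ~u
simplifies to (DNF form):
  ~u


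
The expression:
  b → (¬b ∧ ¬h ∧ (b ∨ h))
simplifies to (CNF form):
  ¬b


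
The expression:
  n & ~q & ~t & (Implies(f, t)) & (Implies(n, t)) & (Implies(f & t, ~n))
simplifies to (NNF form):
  False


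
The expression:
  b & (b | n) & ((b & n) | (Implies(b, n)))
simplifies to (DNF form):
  b & n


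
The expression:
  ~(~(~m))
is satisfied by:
  {m: False}


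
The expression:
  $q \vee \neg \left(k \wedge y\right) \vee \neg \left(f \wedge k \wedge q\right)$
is always true.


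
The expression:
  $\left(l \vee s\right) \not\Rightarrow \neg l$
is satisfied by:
  {l: True}


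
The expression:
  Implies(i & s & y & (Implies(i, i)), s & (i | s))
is always true.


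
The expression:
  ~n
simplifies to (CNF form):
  ~n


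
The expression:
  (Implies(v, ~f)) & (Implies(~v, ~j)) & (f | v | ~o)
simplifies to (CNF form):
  (v | ~j) & (~f | ~v) & (f | v | ~o)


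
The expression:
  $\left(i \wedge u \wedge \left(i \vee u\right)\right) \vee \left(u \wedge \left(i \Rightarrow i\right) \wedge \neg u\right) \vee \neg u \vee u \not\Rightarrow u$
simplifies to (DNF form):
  $i \vee \neg u$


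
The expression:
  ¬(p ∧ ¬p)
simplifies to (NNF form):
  True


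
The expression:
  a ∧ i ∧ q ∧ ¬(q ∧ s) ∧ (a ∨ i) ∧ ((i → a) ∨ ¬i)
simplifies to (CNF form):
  a ∧ i ∧ q ∧ ¬s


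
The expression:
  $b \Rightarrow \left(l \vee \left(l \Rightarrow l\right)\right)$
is always true.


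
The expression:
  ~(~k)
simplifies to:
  k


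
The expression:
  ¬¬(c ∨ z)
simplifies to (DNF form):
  c ∨ z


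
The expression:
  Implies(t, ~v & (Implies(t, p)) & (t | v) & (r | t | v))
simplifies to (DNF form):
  ~t | (p & ~v)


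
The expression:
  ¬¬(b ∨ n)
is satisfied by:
  {n: True, b: True}
  {n: True, b: False}
  {b: True, n: False}


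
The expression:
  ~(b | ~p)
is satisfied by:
  {p: True, b: False}


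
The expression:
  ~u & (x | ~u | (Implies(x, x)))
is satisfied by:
  {u: False}


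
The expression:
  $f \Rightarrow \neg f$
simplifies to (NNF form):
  $\neg f$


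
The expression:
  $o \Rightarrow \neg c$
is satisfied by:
  {c: False, o: False}
  {o: True, c: False}
  {c: True, o: False}


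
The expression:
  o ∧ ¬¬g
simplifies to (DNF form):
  g ∧ o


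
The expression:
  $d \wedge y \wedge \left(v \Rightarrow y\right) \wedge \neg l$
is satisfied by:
  {d: True, y: True, l: False}


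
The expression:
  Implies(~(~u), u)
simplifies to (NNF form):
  True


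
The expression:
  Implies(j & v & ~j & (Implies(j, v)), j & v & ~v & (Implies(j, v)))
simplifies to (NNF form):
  True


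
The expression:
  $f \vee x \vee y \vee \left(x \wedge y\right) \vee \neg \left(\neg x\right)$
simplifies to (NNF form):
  $f \vee x \vee y$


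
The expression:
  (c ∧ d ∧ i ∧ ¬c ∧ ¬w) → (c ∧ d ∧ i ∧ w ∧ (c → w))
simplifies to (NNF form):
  True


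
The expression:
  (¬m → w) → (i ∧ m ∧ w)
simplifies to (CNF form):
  (i ∨ ¬w) ∧ (m ∨ ¬w) ∧ (w ∨ ¬m)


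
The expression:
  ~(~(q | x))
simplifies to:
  q | x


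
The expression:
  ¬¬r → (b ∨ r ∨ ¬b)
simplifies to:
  True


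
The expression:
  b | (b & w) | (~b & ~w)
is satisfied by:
  {b: True, w: False}
  {w: False, b: False}
  {w: True, b: True}


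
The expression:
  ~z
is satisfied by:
  {z: False}


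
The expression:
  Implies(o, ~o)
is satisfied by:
  {o: False}


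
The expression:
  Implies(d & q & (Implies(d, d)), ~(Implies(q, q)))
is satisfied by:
  {q: False, d: False}
  {d: True, q: False}
  {q: True, d: False}


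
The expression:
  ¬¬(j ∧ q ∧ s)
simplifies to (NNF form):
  j ∧ q ∧ s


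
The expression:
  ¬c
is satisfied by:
  {c: False}


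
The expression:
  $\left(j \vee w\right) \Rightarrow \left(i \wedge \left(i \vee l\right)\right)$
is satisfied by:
  {i: True, j: False, w: False}
  {i: True, w: True, j: False}
  {i: True, j: True, w: False}
  {i: True, w: True, j: True}
  {w: False, j: False, i: False}


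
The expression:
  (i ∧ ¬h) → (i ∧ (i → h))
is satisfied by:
  {h: True, i: False}
  {i: False, h: False}
  {i: True, h: True}


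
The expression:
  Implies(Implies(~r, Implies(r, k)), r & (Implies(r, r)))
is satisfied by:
  {r: True}


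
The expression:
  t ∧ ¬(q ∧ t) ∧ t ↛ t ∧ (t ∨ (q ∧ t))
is never true.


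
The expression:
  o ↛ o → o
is always true.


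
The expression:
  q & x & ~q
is never true.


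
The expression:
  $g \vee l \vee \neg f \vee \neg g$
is always true.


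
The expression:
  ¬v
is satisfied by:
  {v: False}


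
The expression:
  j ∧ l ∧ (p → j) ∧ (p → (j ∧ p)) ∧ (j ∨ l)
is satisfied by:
  {j: True, l: True}


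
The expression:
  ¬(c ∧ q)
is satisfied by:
  {c: False, q: False}
  {q: True, c: False}
  {c: True, q: False}


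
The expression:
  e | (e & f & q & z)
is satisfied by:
  {e: True}


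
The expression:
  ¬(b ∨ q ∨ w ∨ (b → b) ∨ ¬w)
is never true.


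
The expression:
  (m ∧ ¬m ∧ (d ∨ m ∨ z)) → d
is always true.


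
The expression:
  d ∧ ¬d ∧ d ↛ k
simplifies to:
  False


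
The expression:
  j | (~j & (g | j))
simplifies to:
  g | j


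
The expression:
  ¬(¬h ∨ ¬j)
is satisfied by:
  {h: True, j: True}


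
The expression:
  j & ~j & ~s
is never true.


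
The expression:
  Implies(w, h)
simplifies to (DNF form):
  h | ~w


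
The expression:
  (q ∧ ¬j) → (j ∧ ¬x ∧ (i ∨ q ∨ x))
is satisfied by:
  {j: True, q: False}
  {q: False, j: False}
  {q: True, j: True}


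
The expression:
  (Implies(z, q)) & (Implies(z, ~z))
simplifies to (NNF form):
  ~z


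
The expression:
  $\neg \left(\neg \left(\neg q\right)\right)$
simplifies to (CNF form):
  $\neg q$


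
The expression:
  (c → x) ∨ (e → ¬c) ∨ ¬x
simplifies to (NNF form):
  True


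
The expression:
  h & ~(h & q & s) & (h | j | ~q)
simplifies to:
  h & (~q | ~s)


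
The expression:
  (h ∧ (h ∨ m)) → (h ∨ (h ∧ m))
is always true.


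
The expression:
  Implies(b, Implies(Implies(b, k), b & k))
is always true.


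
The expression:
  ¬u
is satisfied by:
  {u: False}


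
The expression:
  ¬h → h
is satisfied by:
  {h: True}


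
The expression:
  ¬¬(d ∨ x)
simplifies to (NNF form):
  d ∨ x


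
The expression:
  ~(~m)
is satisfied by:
  {m: True}


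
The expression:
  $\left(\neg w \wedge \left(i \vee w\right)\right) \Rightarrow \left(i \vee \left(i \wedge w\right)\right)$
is always true.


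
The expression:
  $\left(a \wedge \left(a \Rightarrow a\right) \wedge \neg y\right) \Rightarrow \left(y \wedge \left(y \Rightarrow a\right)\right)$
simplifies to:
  $y \vee \neg a$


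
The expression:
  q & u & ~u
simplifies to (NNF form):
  False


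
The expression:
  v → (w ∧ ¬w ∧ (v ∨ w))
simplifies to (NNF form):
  ¬v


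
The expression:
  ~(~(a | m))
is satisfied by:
  {a: True, m: True}
  {a: True, m: False}
  {m: True, a: False}


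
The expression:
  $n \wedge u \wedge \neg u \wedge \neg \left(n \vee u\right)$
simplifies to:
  $\text{False}$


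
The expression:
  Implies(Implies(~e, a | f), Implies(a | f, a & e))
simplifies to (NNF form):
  (a & e) | (~a & ~f)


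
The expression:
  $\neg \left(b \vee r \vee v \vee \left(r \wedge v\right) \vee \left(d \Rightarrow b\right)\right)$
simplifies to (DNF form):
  $d \wedge \neg b \wedge \neg r \wedge \neg v$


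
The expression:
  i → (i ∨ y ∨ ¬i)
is always true.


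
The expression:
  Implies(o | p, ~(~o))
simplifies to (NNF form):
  o | ~p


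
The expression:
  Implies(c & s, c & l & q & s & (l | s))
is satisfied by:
  {l: True, q: True, s: False, c: False}
  {l: True, q: False, s: False, c: False}
  {q: True, l: False, s: False, c: False}
  {l: False, q: False, s: False, c: False}
  {l: True, c: True, q: True, s: False}
  {l: True, c: True, q: False, s: False}
  {c: True, q: True, l: False, s: False}
  {c: True, l: False, q: False, s: False}
  {l: True, s: True, q: True, c: False}
  {l: True, s: True, q: False, c: False}
  {s: True, q: True, l: False, c: False}
  {s: True, l: False, q: False, c: False}
  {l: True, c: True, s: True, q: True}


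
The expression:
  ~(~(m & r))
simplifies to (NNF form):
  m & r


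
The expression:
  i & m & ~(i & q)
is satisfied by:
  {m: True, i: True, q: False}


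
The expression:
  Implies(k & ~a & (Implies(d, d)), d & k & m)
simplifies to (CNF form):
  (a | d | ~k) & (a | m | ~k)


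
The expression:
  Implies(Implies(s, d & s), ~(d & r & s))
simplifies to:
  ~d | ~r | ~s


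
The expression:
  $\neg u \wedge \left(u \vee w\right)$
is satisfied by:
  {w: True, u: False}


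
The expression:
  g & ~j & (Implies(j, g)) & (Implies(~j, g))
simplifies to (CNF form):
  g & ~j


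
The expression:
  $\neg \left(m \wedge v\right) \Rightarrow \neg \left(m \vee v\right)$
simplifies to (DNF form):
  $\left(m \wedge v\right) \vee \left(\neg m \wedge \neg v\right)$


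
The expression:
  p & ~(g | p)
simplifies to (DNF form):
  False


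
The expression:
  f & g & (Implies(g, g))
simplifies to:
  f & g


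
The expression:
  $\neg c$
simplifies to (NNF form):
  $\neg c$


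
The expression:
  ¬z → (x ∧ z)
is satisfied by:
  {z: True}


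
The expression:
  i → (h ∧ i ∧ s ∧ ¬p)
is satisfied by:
  {h: True, s: True, p: False, i: False}
  {h: True, s: False, p: False, i: False}
  {s: True, h: False, p: False, i: False}
  {h: False, s: False, p: False, i: False}
  {h: True, p: True, s: True, i: False}
  {h: True, p: True, s: False, i: False}
  {p: True, s: True, h: False, i: False}
  {p: True, s: False, h: False, i: False}
  {i: True, h: True, p: False, s: True}


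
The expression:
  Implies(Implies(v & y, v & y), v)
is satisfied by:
  {v: True}


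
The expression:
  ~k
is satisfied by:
  {k: False}


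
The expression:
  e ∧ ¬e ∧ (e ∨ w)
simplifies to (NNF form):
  False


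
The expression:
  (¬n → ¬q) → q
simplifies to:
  q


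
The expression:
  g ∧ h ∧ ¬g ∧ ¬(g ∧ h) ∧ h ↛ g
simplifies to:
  False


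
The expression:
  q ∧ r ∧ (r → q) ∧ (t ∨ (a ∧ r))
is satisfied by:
  {r: True, a: True, t: True, q: True}
  {r: True, a: True, q: True, t: False}
  {r: True, t: True, q: True, a: False}


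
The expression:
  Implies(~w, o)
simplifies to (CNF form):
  o | w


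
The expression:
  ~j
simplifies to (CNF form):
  ~j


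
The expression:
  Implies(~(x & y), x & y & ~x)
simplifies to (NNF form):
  x & y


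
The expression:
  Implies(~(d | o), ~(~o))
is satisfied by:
  {d: True, o: True}
  {d: True, o: False}
  {o: True, d: False}


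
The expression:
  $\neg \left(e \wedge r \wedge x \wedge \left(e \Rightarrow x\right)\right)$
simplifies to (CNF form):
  $\neg e \vee \neg r \vee \neg x$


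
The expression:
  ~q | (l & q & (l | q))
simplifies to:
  l | ~q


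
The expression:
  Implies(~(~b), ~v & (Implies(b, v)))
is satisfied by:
  {b: False}


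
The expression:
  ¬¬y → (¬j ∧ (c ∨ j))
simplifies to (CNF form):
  (c ∨ ¬y) ∧ (¬j ∨ ¬y)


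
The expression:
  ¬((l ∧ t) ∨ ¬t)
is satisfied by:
  {t: True, l: False}


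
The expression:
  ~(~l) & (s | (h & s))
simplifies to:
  l & s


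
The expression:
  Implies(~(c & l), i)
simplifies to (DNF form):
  i | (c & l)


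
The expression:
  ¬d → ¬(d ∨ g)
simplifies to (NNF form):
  d ∨ ¬g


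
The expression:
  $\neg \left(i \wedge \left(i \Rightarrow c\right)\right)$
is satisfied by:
  {c: False, i: False}
  {i: True, c: False}
  {c: True, i: False}


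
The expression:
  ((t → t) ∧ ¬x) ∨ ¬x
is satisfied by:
  {x: False}


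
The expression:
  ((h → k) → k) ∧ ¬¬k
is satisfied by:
  {k: True}


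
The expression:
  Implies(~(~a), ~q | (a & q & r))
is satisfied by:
  {r: True, q: False, a: False}
  {q: False, a: False, r: False}
  {r: True, a: True, q: False}
  {a: True, q: False, r: False}
  {r: True, q: True, a: False}
  {q: True, r: False, a: False}
  {r: True, a: True, q: True}


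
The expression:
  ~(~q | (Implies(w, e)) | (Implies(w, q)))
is never true.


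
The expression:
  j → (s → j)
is always true.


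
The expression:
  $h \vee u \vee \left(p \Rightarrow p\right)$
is always true.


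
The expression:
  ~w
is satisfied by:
  {w: False}


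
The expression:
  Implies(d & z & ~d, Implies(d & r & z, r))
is always true.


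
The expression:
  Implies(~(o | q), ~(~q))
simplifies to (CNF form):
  o | q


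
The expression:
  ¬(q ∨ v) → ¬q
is always true.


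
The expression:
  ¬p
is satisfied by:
  {p: False}


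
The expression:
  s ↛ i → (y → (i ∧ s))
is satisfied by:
  {i: True, s: False, y: False}
  {s: False, y: False, i: False}
  {i: True, y: True, s: False}
  {y: True, s: False, i: False}
  {i: True, s: True, y: False}
  {s: True, i: False, y: False}
  {i: True, y: True, s: True}


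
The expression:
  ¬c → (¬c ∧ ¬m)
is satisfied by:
  {c: True, m: False}
  {m: False, c: False}
  {m: True, c: True}


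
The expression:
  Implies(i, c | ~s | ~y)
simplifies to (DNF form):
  c | ~i | ~s | ~y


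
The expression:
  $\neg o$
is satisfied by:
  {o: False}


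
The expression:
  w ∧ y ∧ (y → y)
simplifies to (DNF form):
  w ∧ y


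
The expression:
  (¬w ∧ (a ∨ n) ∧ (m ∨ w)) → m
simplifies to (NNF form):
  True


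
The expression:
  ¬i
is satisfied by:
  {i: False}


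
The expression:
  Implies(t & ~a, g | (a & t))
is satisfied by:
  {a: True, g: True, t: False}
  {a: True, g: False, t: False}
  {g: True, a: False, t: False}
  {a: False, g: False, t: False}
  {a: True, t: True, g: True}
  {a: True, t: True, g: False}
  {t: True, g: True, a: False}


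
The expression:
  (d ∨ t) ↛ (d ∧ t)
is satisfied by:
  {d: True, t: False}
  {t: True, d: False}


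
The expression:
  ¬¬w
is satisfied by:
  {w: True}


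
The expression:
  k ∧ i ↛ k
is never true.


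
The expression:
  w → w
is always true.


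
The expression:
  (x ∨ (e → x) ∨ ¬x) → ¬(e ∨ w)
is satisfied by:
  {e: False, w: False}


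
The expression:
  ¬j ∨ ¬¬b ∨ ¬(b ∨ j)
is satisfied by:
  {b: True, j: False}
  {j: False, b: False}
  {j: True, b: True}


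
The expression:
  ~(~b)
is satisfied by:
  {b: True}


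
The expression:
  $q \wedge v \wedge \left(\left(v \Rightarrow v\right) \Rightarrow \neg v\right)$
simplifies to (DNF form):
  $\text{False}$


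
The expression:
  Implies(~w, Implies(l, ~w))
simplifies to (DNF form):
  True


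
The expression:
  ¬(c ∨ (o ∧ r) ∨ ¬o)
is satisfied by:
  {o: True, r: False, c: False}


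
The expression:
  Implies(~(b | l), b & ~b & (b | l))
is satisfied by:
  {b: True, l: True}
  {b: True, l: False}
  {l: True, b: False}


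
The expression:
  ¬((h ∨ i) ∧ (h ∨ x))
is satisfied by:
  {x: False, h: False, i: False}
  {i: True, x: False, h: False}
  {x: True, i: False, h: False}


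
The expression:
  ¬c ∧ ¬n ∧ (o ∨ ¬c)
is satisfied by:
  {n: False, c: False}


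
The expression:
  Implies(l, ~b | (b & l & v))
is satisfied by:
  {v: True, l: False, b: False}
  {l: False, b: False, v: False}
  {b: True, v: True, l: False}
  {b: True, l: False, v: False}
  {v: True, l: True, b: False}
  {l: True, v: False, b: False}
  {b: True, l: True, v: True}


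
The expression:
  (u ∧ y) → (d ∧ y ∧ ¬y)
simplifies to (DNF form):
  ¬u ∨ ¬y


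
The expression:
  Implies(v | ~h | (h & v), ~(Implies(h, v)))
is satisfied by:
  {h: True, v: False}


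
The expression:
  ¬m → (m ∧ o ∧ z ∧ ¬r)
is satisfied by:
  {m: True}


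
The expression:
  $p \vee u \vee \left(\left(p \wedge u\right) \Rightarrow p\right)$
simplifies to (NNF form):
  $\text{True}$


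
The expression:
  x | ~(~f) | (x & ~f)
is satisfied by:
  {x: True, f: True}
  {x: True, f: False}
  {f: True, x: False}


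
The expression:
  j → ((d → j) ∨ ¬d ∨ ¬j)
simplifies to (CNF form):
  True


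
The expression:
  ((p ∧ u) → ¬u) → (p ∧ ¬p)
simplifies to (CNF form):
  p ∧ u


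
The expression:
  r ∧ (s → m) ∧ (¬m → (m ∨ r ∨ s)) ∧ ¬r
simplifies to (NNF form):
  False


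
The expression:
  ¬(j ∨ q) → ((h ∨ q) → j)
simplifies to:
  j ∨ q ∨ ¬h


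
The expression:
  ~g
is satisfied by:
  {g: False}


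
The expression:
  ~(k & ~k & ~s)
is always true.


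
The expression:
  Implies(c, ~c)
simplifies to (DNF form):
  ~c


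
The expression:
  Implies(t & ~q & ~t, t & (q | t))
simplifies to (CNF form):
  True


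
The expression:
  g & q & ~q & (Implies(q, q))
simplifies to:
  False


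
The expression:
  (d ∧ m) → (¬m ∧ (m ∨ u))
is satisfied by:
  {m: False, d: False}
  {d: True, m: False}
  {m: True, d: False}


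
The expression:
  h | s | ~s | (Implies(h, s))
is always true.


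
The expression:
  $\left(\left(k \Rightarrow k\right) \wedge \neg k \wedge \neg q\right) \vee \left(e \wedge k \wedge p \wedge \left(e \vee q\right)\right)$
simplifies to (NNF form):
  $\left(e \vee \neg k\right) \wedge \left(k \vee \neg q\right) \wedge \left(p \vee \neg k\right)$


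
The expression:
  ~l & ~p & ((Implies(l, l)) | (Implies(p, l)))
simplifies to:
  ~l & ~p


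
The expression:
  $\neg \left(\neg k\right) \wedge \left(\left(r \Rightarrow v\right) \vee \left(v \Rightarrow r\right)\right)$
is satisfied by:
  {k: True}


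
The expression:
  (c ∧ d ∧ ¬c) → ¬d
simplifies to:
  True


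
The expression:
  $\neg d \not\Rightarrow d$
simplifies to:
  $\neg d$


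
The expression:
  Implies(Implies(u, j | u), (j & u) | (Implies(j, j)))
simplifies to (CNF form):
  True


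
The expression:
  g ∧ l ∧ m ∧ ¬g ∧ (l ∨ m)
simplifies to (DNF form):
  False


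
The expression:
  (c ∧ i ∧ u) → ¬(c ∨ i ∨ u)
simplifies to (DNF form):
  ¬c ∨ ¬i ∨ ¬u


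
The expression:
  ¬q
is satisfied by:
  {q: False}


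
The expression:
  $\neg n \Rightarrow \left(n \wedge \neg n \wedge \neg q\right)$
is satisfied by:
  {n: True}


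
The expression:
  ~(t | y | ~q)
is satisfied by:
  {q: True, y: False, t: False}


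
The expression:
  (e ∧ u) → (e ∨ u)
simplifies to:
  True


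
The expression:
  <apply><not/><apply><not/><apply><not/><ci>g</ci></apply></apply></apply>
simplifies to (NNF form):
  <apply><not/><ci>g</ci></apply>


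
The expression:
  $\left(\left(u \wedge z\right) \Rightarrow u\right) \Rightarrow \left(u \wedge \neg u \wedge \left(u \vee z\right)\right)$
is never true.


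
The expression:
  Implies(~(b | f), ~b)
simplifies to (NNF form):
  True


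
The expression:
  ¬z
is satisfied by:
  {z: False}


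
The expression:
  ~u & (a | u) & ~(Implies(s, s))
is never true.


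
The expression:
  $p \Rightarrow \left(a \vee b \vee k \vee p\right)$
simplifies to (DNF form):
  $\text{True}$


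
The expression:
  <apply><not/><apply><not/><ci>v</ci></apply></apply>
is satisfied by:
  {v: True}


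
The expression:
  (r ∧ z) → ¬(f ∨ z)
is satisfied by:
  {z: False, r: False}
  {r: True, z: False}
  {z: True, r: False}


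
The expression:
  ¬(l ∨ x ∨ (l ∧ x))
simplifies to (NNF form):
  ¬l ∧ ¬x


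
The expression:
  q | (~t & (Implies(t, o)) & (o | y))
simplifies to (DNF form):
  q | (o & ~t) | (y & ~t)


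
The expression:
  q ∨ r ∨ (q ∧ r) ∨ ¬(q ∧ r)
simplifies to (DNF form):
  True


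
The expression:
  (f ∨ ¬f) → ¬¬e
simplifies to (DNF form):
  e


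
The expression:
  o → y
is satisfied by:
  {y: True, o: False}
  {o: False, y: False}
  {o: True, y: True}


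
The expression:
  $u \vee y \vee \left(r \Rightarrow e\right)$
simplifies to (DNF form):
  $e \vee u \vee y \vee \neg r$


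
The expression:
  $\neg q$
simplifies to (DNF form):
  $\neg q$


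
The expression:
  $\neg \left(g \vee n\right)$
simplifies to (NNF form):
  $\neg g \wedge \neg n$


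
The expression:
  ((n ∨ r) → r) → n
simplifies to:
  n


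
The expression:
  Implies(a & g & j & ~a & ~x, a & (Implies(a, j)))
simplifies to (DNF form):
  True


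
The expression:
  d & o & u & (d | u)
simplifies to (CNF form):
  d & o & u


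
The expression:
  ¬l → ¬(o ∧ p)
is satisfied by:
  {l: True, p: False, o: False}
  {p: False, o: False, l: False}
  {o: True, l: True, p: False}
  {o: True, p: False, l: False}
  {l: True, p: True, o: False}
  {p: True, l: False, o: False}
  {o: True, p: True, l: True}


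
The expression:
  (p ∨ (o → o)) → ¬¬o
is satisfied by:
  {o: True}


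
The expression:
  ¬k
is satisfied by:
  {k: False}


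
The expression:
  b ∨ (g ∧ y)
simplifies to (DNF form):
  b ∨ (g ∧ y)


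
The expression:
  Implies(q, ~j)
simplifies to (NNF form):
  ~j | ~q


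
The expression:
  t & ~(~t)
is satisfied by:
  {t: True}


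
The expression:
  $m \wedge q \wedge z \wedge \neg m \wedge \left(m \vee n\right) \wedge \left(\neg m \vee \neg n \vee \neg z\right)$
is never true.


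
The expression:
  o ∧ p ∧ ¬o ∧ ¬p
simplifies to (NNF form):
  False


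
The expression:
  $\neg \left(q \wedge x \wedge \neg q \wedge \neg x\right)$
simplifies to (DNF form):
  $\text{True}$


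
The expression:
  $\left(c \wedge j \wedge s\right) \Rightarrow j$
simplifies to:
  $\text{True}$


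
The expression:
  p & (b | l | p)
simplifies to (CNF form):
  p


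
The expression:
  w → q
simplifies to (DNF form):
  q ∨ ¬w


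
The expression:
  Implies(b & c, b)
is always true.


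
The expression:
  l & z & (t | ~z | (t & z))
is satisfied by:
  {t: True, z: True, l: True}


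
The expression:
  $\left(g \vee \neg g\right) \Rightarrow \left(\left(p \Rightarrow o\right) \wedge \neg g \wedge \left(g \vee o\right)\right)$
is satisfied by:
  {o: True, g: False}
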